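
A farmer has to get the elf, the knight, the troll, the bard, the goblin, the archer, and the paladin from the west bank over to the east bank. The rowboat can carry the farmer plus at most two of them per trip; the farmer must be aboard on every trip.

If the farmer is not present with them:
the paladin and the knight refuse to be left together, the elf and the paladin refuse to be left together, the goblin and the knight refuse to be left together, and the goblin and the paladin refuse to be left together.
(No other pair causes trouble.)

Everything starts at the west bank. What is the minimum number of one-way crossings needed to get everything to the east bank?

11

Counting alone: the farmer can take at most 2 across per trip to the east bank, so moving all 7 needs at least 4 loaded trips out, with a return between consecutive ones — at least 7 crossings.
The safety rule pushes this higher. Following every safe sequence of crossings, the most of the 7 that can be at the east bank as the rowboat arrives there on crossings 7, 9 is 5, 6 respectively — never all 7.
So no plan with fewer than 11 crossings exists, and this one achieves 11:
1. Farmer goes to the east bank with the knight and the paladin.  [the west bank: the archer, the bard, the elf, the goblin, the troll | the east bank: the knight, the paladin]
2. Farmer goes back to the west bank with the knight.  [the west bank: the archer, the bard, the elf, the goblin, the knight, the troll | the east bank: the paladin]
3. Farmer goes to the east bank with the elf and the knight.  [the west bank: the archer, the bard, the goblin, the troll | the east bank: the elf, the knight, the paladin]
4. Farmer goes back to the west bank with the paladin.  [the west bank: the archer, the bard, the goblin, the paladin, the troll | the east bank: the elf, the knight]
5. Farmer goes to the east bank with the goblin and the troll.  [the west bank: the archer, the bard, the paladin | the east bank: the elf, the goblin, the knight, the troll]
6. Farmer goes back to the west bank with the knight.  [the west bank: the archer, the bard, the knight, the paladin | the east bank: the elf, the goblin, the troll]
7. Farmer goes to the east bank with the bard and the knight.  [the west bank: the archer, the paladin | the east bank: the bard, the elf, the goblin, the knight, the troll]
8. Farmer goes back to the west bank with the knight.  [the west bank: the archer, the knight, the paladin | the east bank: the bard, the elf, the goblin, the troll]
9. Farmer goes to the east bank with the archer and the knight.  [the west bank: the paladin | the east bank: the archer, the bard, the elf, the goblin, the knight, the troll]
10. Farmer goes back to the west bank with the knight.  [the west bank: the knight, the paladin | the east bank: the archer, the bard, the elf, the goblin, the troll]
11. Farmer goes to the east bank with the knight and the paladin.  [the west bank: — | the east bank: the archer, the bard, the elf, the goblin, the knight, the paladin, the troll]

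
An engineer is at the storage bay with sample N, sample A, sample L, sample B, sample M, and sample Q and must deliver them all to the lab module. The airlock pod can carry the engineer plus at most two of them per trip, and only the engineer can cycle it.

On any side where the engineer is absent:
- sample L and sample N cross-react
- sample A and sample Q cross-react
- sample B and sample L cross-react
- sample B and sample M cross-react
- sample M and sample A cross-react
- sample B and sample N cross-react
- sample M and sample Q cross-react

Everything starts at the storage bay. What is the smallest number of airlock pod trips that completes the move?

impossible

Whatever the first load, the items left behind include a forbidden pair without the engineer. No opening move is safe, so no plan exists.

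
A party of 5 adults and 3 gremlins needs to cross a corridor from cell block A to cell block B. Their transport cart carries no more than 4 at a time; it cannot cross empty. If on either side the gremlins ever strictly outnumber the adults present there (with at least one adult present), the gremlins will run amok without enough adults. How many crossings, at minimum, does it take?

5

Counting alone: each trip to cell block B takes at most 4 across and each return brings at least 1 back, so after t trips out (and t−1 returns) at most 4t − (t−1) of the 8 are across; that first reaches 8 at t = 3, so at least 5 crossings are needed.
The plan below uses exactly 5 crossings, so it is optimal:
1. 2 gremlins → cell block B.  (cell block A: 5A 1G; cell block B: 0A 2G)
2. 1 gremlin ← cell block A.  (cell block A: 5A 2G; cell block B: 0A 1G)
3. 3 adults and 1 gremlin → cell block B.  (cell block A: 2A 1G; cell block B: 3A 2G)
4. 1 gremlin ← cell block A.  (cell block A: 2A 2G; cell block B: 3A 1G)
5. 2 adults and 2 gremlins → cell block B.  (cell block A: 0A 0G; cell block B: 5A 3G)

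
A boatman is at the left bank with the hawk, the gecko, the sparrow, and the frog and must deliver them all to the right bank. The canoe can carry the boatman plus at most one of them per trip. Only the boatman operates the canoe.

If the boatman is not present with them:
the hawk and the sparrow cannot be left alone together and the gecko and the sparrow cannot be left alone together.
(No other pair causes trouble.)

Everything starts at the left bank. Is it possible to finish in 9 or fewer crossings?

Yes — this plan uses 9 crossings (≤ 9):
1. Boatman goes to the right bank with the sparrow.
2. Boatman goes back to the left bank alone.
3. Boatman goes to the right bank with the hawk.
4. Boatman goes back to the left bank with the sparrow.
5. Boatman goes to the right bank with the gecko.
6. Boatman goes back to the left bank alone.
7. Boatman goes to the right bank with the frog.
8. Boatman goes back to the left bank alone.
9. Boatman goes to the right bank with the sparrow.

Yes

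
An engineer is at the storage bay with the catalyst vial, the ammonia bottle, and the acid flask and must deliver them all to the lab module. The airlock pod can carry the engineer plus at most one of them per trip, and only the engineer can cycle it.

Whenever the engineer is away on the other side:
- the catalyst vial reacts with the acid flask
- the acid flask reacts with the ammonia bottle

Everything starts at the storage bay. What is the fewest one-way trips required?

7

Counting alone: the engineer can take at most 1 across per trip to the lab module, so moving all 3 needs at least 3 loaded trips out, with a return between consecutive ones — at least 5 crossings.
The safety rule pushes this higher. Following every safe sequence of crossings, the most of the 3 that can be at the lab module as the airlock pod arrives there on crossing 5 is 2 — never all 3.
So no plan with fewer than 7 crossings exists, and this one achieves 7:
1. Engineer goes to the lab module with the acid flask.  [the storage bay: the ammonia bottle, the catalyst vial | the lab module: the acid flask]
2. Engineer goes back to the storage bay alone.  [the storage bay: the ammonia bottle, the catalyst vial | the lab module: the acid flask]
3. Engineer goes to the lab module with the catalyst vial.  [the storage bay: the ammonia bottle | the lab module: the acid flask, the catalyst vial]
4. Engineer goes back to the storage bay with the acid flask.  [the storage bay: the acid flask, the ammonia bottle | the lab module: the catalyst vial]
5. Engineer goes to the lab module with the ammonia bottle.  [the storage bay: the acid flask | the lab module: the ammonia bottle, the catalyst vial]
6. Engineer goes back to the storage bay alone.  [the storage bay: the acid flask | the lab module: the ammonia bottle, the catalyst vial]
7. Engineer goes to the lab module with the acid flask.  [the storage bay: — | the lab module: the acid flask, the ammonia bottle, the catalyst vial]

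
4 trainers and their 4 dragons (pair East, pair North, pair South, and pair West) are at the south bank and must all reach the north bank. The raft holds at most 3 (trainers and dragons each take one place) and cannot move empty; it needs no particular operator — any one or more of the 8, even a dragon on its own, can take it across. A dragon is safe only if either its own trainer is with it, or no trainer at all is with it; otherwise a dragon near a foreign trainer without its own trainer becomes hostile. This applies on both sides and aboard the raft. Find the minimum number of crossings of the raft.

9

Counting alone: each trip to the north bank takes at most 3 across and each return brings at least 1 back, so after t trips out (and t−1 returns) at most 3t − (t−1) of the 8 are across; that first reaches 8 at t = 4, so at least 7 crossings are needed.
The safety rule pushes this higher. Following every safe sequence of crossings, the most of the 8 that can be at the north bank as the raft arrives there on crossing 7 is 7 — never all 8.
So no plan with fewer than 9 crossings exists, and this one achieves 9:
1. dragon East and trainer East cross → the north bank.
2. trainer East crosses ← the south bank.
3. dragon North, trainer East, and trainer North cross → the north bank.
4. dragon East and trainer East cross ← the south bank.
5. trainer East, trainer South, and trainer West cross → the north bank.
6. dragon North crosses ← the south bank.
7. dragon East and dragon North cross → the north bank.
8. dragon East crosses ← the south bank.
9. dragon East, dragon South, and dragon West cross → the north bank.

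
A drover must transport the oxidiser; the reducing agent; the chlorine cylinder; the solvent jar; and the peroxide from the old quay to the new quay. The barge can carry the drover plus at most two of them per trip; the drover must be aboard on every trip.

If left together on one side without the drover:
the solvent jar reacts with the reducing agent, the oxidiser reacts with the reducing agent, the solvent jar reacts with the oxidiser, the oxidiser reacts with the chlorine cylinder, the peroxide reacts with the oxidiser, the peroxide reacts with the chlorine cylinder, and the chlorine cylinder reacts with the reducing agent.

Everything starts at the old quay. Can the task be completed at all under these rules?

Whatever the first load, the items left behind include a forbidden pair without the drover. No opening move is safe, so no plan exists.

No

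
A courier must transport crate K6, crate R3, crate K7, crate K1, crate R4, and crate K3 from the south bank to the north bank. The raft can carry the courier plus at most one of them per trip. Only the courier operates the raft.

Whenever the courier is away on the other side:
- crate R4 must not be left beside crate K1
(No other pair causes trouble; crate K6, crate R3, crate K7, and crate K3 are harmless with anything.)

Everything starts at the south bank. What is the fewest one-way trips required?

Counting alone: the courier can take at most 1 across per trip to the north bank, so moving all 6 needs at least 6 loaded trips out, with a return between consecutive ones — at least 11 crossings.
The plan below uses exactly 11 crossings, so it is optimal:
1. Courier goes to the north bank with crate K1.
2. Courier goes back to the south bank alone.
3. Courier goes to the north bank with crate K6.
4. Courier goes back to the south bank alone.
5. Courier goes to the north bank with crate R3.
6. Courier goes back to the south bank alone.
7. Courier goes to the north bank with crate K7.
8. Courier goes back to the south bank alone.
9. Courier goes to the north bank with crate K3.
10. Courier goes back to the south bank alone.
11. Courier goes to the north bank with crate R4.

11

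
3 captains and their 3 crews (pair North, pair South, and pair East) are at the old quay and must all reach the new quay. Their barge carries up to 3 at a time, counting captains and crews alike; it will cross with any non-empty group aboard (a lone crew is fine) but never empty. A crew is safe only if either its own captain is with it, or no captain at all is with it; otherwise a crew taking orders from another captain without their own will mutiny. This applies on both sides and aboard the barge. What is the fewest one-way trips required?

Counting alone: each trip to the new quay takes at most 3 across and each return brings at least 1 back, so after t trips out (and t−1 returns) at most 3t − (t−1) of the 6 are across; that first reaches 6 at t = 3, so at least 5 crossings are needed.
The plan below uses exactly 5 crossings, so it is optimal:
1. captain North and crew North cross → the new quay.
2. captain North crosses ← the old quay.
3. captain East, captain North, and captain South cross → the new quay.
4. crew North crosses ← the old quay.
5. crew East, crew North, and crew South cross → the new quay.

5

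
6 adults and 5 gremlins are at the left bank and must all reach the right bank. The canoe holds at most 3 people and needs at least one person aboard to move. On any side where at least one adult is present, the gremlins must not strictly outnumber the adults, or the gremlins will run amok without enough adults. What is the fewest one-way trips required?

Counting alone: each trip to the right bank takes at most 3 across and each return brings at least 1 back, so after t trips out (and t−1 returns) at most 3t − (t−1) of the 11 are across; that first reaches 11 at t = 5, so at least 9 crossings are needed.
The plan below uses exactly 9 crossings, so it is optimal:
1. 3 gremlins → the right bank.  (the left bank: 6A 2G; the right bank: 0A 3G)
2. 1 gremlin ← the left bank.  (the left bank: 6A 3G; the right bank: 0A 2G)
3. 3 adults → the right bank.  (the left bank: 3A 3G; the right bank: 3A 2G)
4. 1 adult ← the left bank.  (the left bank: 4A 3G; the right bank: 2A 2G)
5. 2 adults and 1 gremlin → the right bank.  (the left bank: 2A 2G; the right bank: 4A 3G)
6. 1 adult ← the left bank.  (the left bank: 3A 2G; the right bank: 3A 3G)
7. 2 adults and 1 gremlin → the right bank.  (the left bank: 1A 1G; the right bank: 5A 4G)
8. 1 adult ← the left bank.  (the left bank: 2A 1G; the right bank: 4A 4G)
9. 2 adults and 1 gremlin → the right bank.  (the left bank: 0A 0G; the right bank: 6A 5G)

9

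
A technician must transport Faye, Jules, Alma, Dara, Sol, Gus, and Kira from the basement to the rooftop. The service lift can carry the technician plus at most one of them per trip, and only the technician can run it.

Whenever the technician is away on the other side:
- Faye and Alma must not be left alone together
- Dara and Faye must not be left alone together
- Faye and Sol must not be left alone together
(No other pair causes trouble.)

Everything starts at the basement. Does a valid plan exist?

Following every safe sequence of crossings from the start, the most of the 7 that can be at the rooftop as the service lift arrives there on crossings 1, 3, 5, 7, 9 is 1, 2, 3, 4, 5 respectively; the best ever achieved is 5 of 7.
From crossing 11 on, no configuration arises that was not already reachable earlier: only 72 distinct safe configurations (who is on which side, and where the service lift is) can ever be reached, none of them has everyone across, and every continuation just revisits them. So no valid plan exists.

No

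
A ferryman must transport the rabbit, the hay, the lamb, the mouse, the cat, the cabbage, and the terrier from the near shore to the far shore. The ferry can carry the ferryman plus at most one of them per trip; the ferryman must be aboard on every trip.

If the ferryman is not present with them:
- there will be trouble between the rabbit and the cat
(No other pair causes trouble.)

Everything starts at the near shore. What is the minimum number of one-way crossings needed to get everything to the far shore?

13

Counting alone: the ferryman can take at most 1 across per trip to the far shore, so moving all 7 needs at least 7 loaded trips out, with a return between consecutive ones — at least 13 crossings.
The plan below uses exactly 13 crossings, so it is optimal:
1. Ferryman goes to the far shore with the rabbit.  [the near shore: the cabbage, the cat, the hay, the lamb, the mouse, the terrier | the far shore: the rabbit]
2. Ferryman goes back to the near shore alone.  [the near shore: the cabbage, the cat, the hay, the lamb, the mouse, the terrier | the far shore: the rabbit]
3. Ferryman goes to the far shore with the hay.  [the near shore: the cabbage, the cat, the lamb, the mouse, the terrier | the far shore: the hay, the rabbit]
4. Ferryman goes back to the near shore alone.  [the near shore: the cabbage, the cat, the lamb, the mouse, the terrier | the far shore: the hay, the rabbit]
5. Ferryman goes to the far shore with the lamb.  [the near shore: the cabbage, the cat, the mouse, the terrier | the far shore: the hay, the lamb, the rabbit]
6. Ferryman goes back to the near shore alone.  [the near shore: the cabbage, the cat, the mouse, the terrier | the far shore: the hay, the lamb, the rabbit]
7. Ferryman goes to the far shore with the mouse.  [the near shore: the cabbage, the cat, the terrier | the far shore: the hay, the lamb, the mouse, the rabbit]
8. Ferryman goes back to the near shore alone.  [the near shore: the cabbage, the cat, the terrier | the far shore: the hay, the lamb, the mouse, the rabbit]
9. Ferryman goes to the far shore with the cabbage.  [the near shore: the cat, the terrier | the far shore: the cabbage, the hay, the lamb, the mouse, the rabbit]
10. Ferryman goes back to the near shore alone.  [the near shore: the cat, the terrier | the far shore: the cabbage, the hay, the lamb, the mouse, the rabbit]
11. Ferryman goes to the far shore with the terrier.  [the near shore: the cat | the far shore: the cabbage, the hay, the lamb, the mouse, the rabbit, the terrier]
12. Ferryman goes back to the near shore alone.  [the near shore: the cat | the far shore: the cabbage, the hay, the lamb, the mouse, the rabbit, the terrier]
13. Ferryman goes to the far shore with the cat.  [the near shore: — | the far shore: the cabbage, the cat, the hay, the lamb, the mouse, the rabbit, the terrier]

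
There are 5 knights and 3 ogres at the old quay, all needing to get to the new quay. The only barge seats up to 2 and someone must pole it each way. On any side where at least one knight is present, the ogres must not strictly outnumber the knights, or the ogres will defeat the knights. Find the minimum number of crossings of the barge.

13

Counting alone: each trip to the new quay takes at most 2 across and each return brings at least 1 back, so after t trips out (and t−1 returns) at most 2t − (t−1) of the 8 are across; that first reaches 8 at t = 7, so at least 13 crossings are needed.
The plan below uses exactly 13 crossings, so it is optimal:
1. 2 ogres → the new quay.  (the old quay: 5K 1O; the new quay: 0K 2O)
2. 1 ogre ← the old quay.  (the old quay: 5K 2O; the new quay: 0K 1O)
3. 2 ogres → the new quay.  (the old quay: 5K 0O; the new quay: 0K 3O)
4. 1 ogre ← the old quay.  (the old quay: 5K 1O; the new quay: 0K 2O)
5. 2 knights → the new quay.  (the old quay: 3K 1O; the new quay: 2K 2O)
6. 1 ogre ← the old quay.  (the old quay: 3K 2O; the new quay: 2K 1O)
7. 1 knight and 1 ogre → the new quay.  (the old quay: 2K 1O; the new quay: 3K 2O)
8. 1 ogre ← the old quay.  (the old quay: 2K 2O; the new quay: 3K 1O)
9. 2 ogres → the new quay.  (the old quay: 2K 0O; the new quay: 3K 3O)
10. 1 ogre ← the old quay.  (the old quay: 2K 1O; the new quay: 3K 2O)
11. 1 knight and 1 ogre → the new quay.  (the old quay: 1K 0O; the new quay: 4K 3O)
12. 1 ogre ← the old quay.  (the old quay: 1K 1O; the new quay: 4K 2O)
13. 1 knight and 1 ogre → the new quay.  (the old quay: 0K 0O; the new quay: 5K 3O)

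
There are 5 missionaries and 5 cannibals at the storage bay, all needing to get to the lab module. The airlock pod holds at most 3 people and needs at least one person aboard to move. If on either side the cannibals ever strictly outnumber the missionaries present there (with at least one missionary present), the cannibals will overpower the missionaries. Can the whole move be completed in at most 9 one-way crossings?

No

Counting alone: each trip to the lab module takes at most 3 across and each return brings at least 1 back, so after t trips out (and t−1 returns) at most 3t − (t−1) of the 10 are across; that first reaches 10 at t = 5, so at least 9 crossings are needed.
The safety rule pushes this higher. Following every safe sequence of crossings, the most of the 10 that can be at the lab module as the airlock pod arrives there on crossing 9 is 9 — never all 10.
So the move cannot be finished within 9 crossings. (The shortest complete plan takes 11:)
1. 2 cannibals → the lab module.  (the storage bay: 5M 3C; the lab module: 0M 2C)
2. 1 cannibal ← the storage bay.  (the storage bay: 5M 4C; the lab module: 0M 1C)
3. 3 cannibals → the lab module.  (the storage bay: 5M 1C; the lab module: 0M 4C)
4. 1 cannibal ← the storage bay.  (the storage bay: 5M 2C; the lab module: 0M 3C)
5. 3 missionaries → the lab module.  (the storage bay: 2M 2C; the lab module: 3M 3C)
6. 1 missionary and 1 cannibal ← the storage bay.  (the storage bay: 3M 3C; the lab module: 2M 2C)
7. 3 missionaries → the lab module.  (the storage bay: 0M 3C; the lab module: 5M 2C)
8. 1 cannibal ← the storage bay.  (the storage bay: 0M 4C; the lab module: 5M 1C)
9. 2 cannibals → the lab module.  (the storage bay: 0M 2C; the lab module: 5M 3C)
10. 1 cannibal ← the storage bay.  (the storage bay: 0M 3C; the lab module: 5M 2C)
11. 3 cannibals → the lab module.  (the storage bay: 0M 0C; the lab module: 5M 5C)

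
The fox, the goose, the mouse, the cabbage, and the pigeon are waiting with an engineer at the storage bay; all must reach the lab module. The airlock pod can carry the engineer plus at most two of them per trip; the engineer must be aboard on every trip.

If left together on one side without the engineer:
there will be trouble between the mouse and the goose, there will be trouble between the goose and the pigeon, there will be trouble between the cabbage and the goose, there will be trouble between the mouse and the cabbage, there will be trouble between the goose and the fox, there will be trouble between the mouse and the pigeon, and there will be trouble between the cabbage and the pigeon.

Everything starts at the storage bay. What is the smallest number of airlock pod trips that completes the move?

impossible

Whatever the first load, the items left behind include a forbidden pair without the engineer. No opening move is safe, so no plan exists.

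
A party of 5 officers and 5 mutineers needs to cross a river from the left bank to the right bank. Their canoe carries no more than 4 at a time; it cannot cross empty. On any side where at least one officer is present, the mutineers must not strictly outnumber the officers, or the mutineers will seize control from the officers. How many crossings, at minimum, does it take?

7

Counting alone: each trip to the right bank takes at most 4 across and each return brings at least 1 back, so after t trips out (and t−1 returns) at most 4t − (t−1) of the 10 are across; that first reaches 10 at t = 3, so at least 5 crossings are needed.
The safety rule pushes this higher. Following every safe sequence of crossings, the most of the 10 that can be at the right bank as the canoe arrives there on crossing 5 is 9 — never all 10.
So no plan with fewer than 7 crossings exists, and this one achieves 7:
1. 2 mutineers → the right bank.  (the left bank: 5O 3M; the right bank: 0O 2M)
2. 1 mutineer ← the left bank.  (the left bank: 5O 4M; the right bank: 0O 1M)
3. 4 mutineers → the right bank.  (the left bank: 5O 0M; the right bank: 0O 5M)
4. 1 mutineer ← the left bank.  (the left bank: 5O 1M; the right bank: 0O 4M)
5. 4 officers → the right bank.  (the left bank: 1O 1M; the right bank: 4O 4M)
6. 1 officer and 1 mutineer ← the left bank.  (the left bank: 2O 2M; the right bank: 3O 3M)
7. 2 officers and 2 mutineers → the right bank.  (the left bank: 0O 0M; the right bank: 5O 5M)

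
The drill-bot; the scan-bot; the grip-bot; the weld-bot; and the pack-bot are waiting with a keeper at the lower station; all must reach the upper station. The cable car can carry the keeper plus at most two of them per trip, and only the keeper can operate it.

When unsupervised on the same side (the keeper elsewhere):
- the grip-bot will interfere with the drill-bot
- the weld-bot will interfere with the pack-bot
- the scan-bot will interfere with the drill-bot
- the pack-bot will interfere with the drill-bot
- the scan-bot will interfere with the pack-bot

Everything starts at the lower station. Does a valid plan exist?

1. Keeper goes to the upper station with the drill-bot and the pack-bot.
2. Keeper goes back to the lower station with the drill-bot.
3. Keeper goes to the upper station with the drill-bot and the grip-bot.
4. Keeper goes back to the lower station with the drill-bot.
5. Keeper goes to the upper station with the scan-bot and the weld-bot.
6. Keeper goes back to the lower station with the pack-bot.
7. Keeper goes to the upper station with the drill-bot and the pack-bot.

Yes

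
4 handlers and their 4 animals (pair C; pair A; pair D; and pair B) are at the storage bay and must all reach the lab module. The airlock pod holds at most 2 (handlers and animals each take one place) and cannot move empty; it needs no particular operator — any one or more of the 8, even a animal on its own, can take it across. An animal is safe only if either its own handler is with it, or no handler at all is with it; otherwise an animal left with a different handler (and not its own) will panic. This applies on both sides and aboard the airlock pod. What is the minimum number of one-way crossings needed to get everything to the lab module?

Following every safe sequence of crossings from the start, the most of the 8 that can be at the lab module as the airlock pod arrives there on crossings 1, 3, 5 is 2, 3, 4 respectively; the best ever achieved is 4 of 8.
From crossing 7 on, no configuration arises that was not already reachable earlier: only 44 distinct safe configurations (who is on which side, and where the airlock pod is) can ever be reached, none of them has everyone across, and every continuation just revisits them. So no valid plan exists.

impossible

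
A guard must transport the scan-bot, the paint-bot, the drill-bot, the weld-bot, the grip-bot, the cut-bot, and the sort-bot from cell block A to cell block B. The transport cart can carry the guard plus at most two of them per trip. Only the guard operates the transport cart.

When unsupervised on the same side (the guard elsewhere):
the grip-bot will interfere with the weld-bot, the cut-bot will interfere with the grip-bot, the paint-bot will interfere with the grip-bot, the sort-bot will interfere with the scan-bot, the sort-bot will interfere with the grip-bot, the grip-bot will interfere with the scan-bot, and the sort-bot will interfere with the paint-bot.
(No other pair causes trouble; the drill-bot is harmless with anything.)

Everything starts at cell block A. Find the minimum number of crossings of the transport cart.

11

Counting alone: the guard can take at most 2 across per trip to cell block B, so moving all 7 needs at least 4 loaded trips out, with a return between consecutive ones — at least 7 crossings.
The safety rule pushes this higher. Following every safe sequence of crossings, the most of the 7 that can be at cell block B as the transport cart arrives there on crossings 7, 9 is 5, 6 respectively — never all 7.
So no plan with fewer than 11 crossings exists, and this one achieves 11:
1. Guard goes to cell block B with the grip-bot and the sort-bot.  [cell block A: the cut-bot, the drill-bot, the paint-bot, the scan-bot, the weld-bot | cell block B: the grip-bot, the sort-bot]
2. Guard goes back to cell block A with the grip-bot.  [cell block A: the cut-bot, the drill-bot, the grip-bot, the paint-bot, the scan-bot, the weld-bot | cell block B: the sort-bot]
3. Guard goes to cell block B with the drill-bot and the grip-bot.  [cell block A: the cut-bot, the paint-bot, the scan-bot, the weld-bot | cell block B: the drill-bot, the grip-bot, the sort-bot]
4. Guard goes back to cell block A with the grip-bot.  [cell block A: the cut-bot, the grip-bot, the paint-bot, the scan-bot, the weld-bot | cell block B: the drill-bot, the sort-bot]
5. Guard goes to cell block B with the grip-bot and the weld-bot.  [cell block A: the cut-bot, the paint-bot, the scan-bot | cell block B: the drill-bot, the grip-bot, the sort-bot, the weld-bot]
6. Guard goes back to cell block A with the grip-bot.  [cell block A: the cut-bot, the grip-bot, the paint-bot, the scan-bot | cell block B: the drill-bot, the sort-bot, the weld-bot]
7. Guard goes to cell block B with the cut-bot and the grip-bot.  [cell block A: the paint-bot, the scan-bot | cell block B: the cut-bot, the drill-bot, the grip-bot, the sort-bot, the weld-bot]
8. Guard goes back to cell block A with the grip-bot.  [cell block A: the grip-bot, the paint-bot, the scan-bot | cell block B: the cut-bot, the drill-bot, the sort-bot, the weld-bot]
9. Guard goes to cell block B with the paint-bot and the scan-bot.  [cell block A: the grip-bot | cell block B: the cut-bot, the drill-bot, the paint-bot, the scan-bot, the sort-bot, the weld-bot]
10. Guard goes back to cell block A with the sort-bot.  [cell block A: the grip-bot, the sort-bot | cell block B: the cut-bot, the drill-bot, the paint-bot, the scan-bot, the weld-bot]
11. Guard goes to cell block B with the grip-bot and the sort-bot.  [cell block A: — | cell block B: the cut-bot, the drill-bot, the grip-bot, the paint-bot, the scan-bot, the sort-bot, the weld-bot]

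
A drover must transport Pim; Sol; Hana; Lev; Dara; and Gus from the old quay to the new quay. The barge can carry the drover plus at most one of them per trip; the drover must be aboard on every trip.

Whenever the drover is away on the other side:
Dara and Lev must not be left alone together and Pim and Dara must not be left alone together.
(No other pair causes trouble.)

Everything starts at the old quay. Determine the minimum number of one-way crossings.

Counting alone: the drover can take at most 1 across per trip to the new quay, so moving all 6 needs at least 6 loaded trips out, with a return between consecutive ones — at least 11 crossings.
The safety rule pushes this higher. Following every safe sequence of crossings, the most of the 6 that can be at the new quay as the barge arrives there on crossing 11 is 5 — never all 6.
So no plan with fewer than 13 crossings exists, and this one achieves 13:
1. Drover goes to the new quay with Dara.
2. Drover goes back to the old quay alone.
3. Drover goes to the new quay with Pim.
4. Drover goes back to the old quay with Dara.
5. Drover goes to the new quay with Lev.
6. Drover goes back to the old quay alone.
7. Drover goes to the new quay with Sol.
8. Drover goes back to the old quay alone.
9. Drover goes to the new quay with Hana.
10. Drover goes back to the old quay alone.
11. Drover goes to the new quay with Gus.
12. Drover goes back to the old quay alone.
13. Drover goes to the new quay with Dara.

13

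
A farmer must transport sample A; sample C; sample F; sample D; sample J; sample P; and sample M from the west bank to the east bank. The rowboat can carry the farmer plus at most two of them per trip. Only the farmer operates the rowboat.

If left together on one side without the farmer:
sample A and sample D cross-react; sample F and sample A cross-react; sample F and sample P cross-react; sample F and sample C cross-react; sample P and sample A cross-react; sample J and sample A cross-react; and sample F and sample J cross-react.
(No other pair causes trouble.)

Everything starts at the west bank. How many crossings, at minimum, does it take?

Counting alone: the farmer can take at most 2 across per trip to the east bank, so moving all 7 needs at least 4 loaded trips out, with a return between consecutive ones — at least 7 crossings.
The safety rule pushes this higher. Following every safe sequence of crossings, the most of the 7 that can be at the east bank as the rowboat arrives there on crossings 7, 9 is 5, 6 respectively — never all 7.
So no plan with fewer than 11 crossings exists, and this one achieves 11:
1. Farmer goes to the east bank with sample A and sample F.
2. Farmer goes back to the west bank with sample A.
3. Farmer goes to the east bank with sample A and sample C.
4. Farmer goes back to the west bank with sample F.
5. Farmer goes to the east bank with sample F and sample M.
6. Farmer goes back to the west bank with sample F.
7. Farmer goes to the east bank with sample J and sample P.
8. Farmer goes back to the west bank with sample A.
9. Farmer goes to the east bank with sample A and sample D.
10. Farmer goes back to the west bank with sample A.
11. Farmer goes to the east bank with sample A and sample F.

11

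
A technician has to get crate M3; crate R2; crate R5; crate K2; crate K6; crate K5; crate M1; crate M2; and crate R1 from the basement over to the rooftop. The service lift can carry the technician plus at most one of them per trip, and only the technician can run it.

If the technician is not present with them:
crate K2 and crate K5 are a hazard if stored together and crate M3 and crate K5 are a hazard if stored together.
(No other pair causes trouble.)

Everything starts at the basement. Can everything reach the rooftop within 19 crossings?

Yes

Yes — this plan uses 19 crossings (≤ 19):
1. Technician goes to the rooftop with crate K5.  [the basement: crate K2, crate K6, crate M1, crate M2, crate M3, crate R1, crate R2, crate R5 | the rooftop: crate K5]
2. Technician goes back to the basement alone.  [the basement: crate K2, crate K6, crate M1, crate M2, crate M3, crate R1, crate R2, crate R5 | the rooftop: crate K5]
3. Technician goes to the rooftop with crate M3.  [the basement: crate K2, crate K6, crate M1, crate M2, crate R1, crate R2, crate R5 | the rooftop: crate K5, crate M3]
4. Technician goes back to the basement with crate K5.  [the basement: crate K2, crate K5, crate K6, crate M1, crate M2, crate R1, crate R2, crate R5 | the rooftop: crate M3]
5. Technician goes to the rooftop with crate K2.  [the basement: crate K5, crate K6, crate M1, crate M2, crate R1, crate R2, crate R5 | the rooftop: crate K2, crate M3]
6. Technician goes back to the basement alone.  [the basement: crate K5, crate K6, crate M1, crate M2, crate R1, crate R2, crate R5 | the rooftop: crate K2, crate M3]
7. Technician goes to the rooftop with crate R2.  [the basement: crate K5, crate K6, crate M1, crate M2, crate R1, crate R5 | the rooftop: crate K2, crate M3, crate R2]
8. Technician goes back to the basement alone.  [the basement: crate K5, crate K6, crate M1, crate M2, crate R1, crate R5 | the rooftop: crate K2, crate M3, crate R2]
9. Technician goes to the rooftop with crate R5.  [the basement: crate K5, crate K6, crate M1, crate M2, crate R1 | the rooftop: crate K2, crate M3, crate R2, crate R5]
10. Technician goes back to the basement alone.  [the basement: crate K5, crate K6, crate M1, crate M2, crate R1 | the rooftop: crate K2, crate M3, crate R2, crate R5]
11. Technician goes to the rooftop with crate K6.  [the basement: crate K5, crate M1, crate M2, crate R1 | the rooftop: crate K2, crate K6, crate M3, crate R2, crate R5]
12. Technician goes back to the basement alone.  [the basement: crate K5, crate M1, crate M2, crate R1 | the rooftop: crate K2, crate K6, crate M3, crate R2, crate R5]
13. Technician goes to the rooftop with crate M1.  [the basement: crate K5, crate M2, crate R1 | the rooftop: crate K2, crate K6, crate M1, crate M3, crate R2, crate R5]
14. Technician goes back to the basement alone.  [the basement: crate K5, crate M2, crate R1 | the rooftop: crate K2, crate K6, crate M1, crate M3, crate R2, crate R5]
15. Technician goes to the rooftop with crate M2.  [the basement: crate K5, crate R1 | the rooftop: crate K2, crate K6, crate M1, crate M2, crate M3, crate R2, crate R5]
16. Technician goes back to the basement alone.  [the basement: crate K5, crate R1 | the rooftop: crate K2, crate K6, crate M1, crate M2, crate M3, crate R2, crate R5]
17. Technician goes to the rooftop with crate R1.  [the basement: crate K5 | the rooftop: crate K2, crate K6, crate M1, crate M2, crate M3, crate R1, crate R2, crate R5]
18. Technician goes back to the basement alone.  [the basement: crate K5 | the rooftop: crate K2, crate K6, crate M1, crate M2, crate M3, crate R1, crate R2, crate R5]
19. Technician goes to the rooftop with crate K5.  [the basement: — | the rooftop: crate K2, crate K5, crate K6, crate M1, crate M2, crate M3, crate R1, crate R2, crate R5]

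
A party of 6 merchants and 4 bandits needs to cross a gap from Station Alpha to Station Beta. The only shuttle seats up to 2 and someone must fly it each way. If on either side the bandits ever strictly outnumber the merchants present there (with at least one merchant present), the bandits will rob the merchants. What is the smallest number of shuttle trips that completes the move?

17

Counting alone: each trip to Station Beta takes at most 2 across and each return brings at least 1 back, so after t trips out (and t−1 returns) at most 2t − (t−1) of the 10 are across; that first reaches 10 at t = 9, so at least 17 crossings are needed.
The plan below uses exactly 17 crossings, so it is optimal:
1. 2 bandits → Station Beta.  (Station Alpha: 6M 2B; Station Beta: 0M 2B)
2. 1 bandit ← Station Alpha.  (Station Alpha: 6M 3B; Station Beta: 0M 1B)
3. 2 bandits → Station Beta.  (Station Alpha: 6M 1B; Station Beta: 0M 3B)
4. 1 bandit ← Station Alpha.  (Station Alpha: 6M 2B; Station Beta: 0M 2B)
5. 2 merchants → Station Beta.  (Station Alpha: 4M 2B; Station Beta: 2M 2B)
6. 1 bandit ← Station Alpha.  (Station Alpha: 4M 3B; Station Beta: 2M 1B)
7. 1 merchant and 1 bandit → Station Beta.  (Station Alpha: 3M 2B; Station Beta: 3M 2B)
8. 1 bandit ← Station Alpha.  (Station Alpha: 3M 3B; Station Beta: 3M 1B)
9. 2 bandits → Station Beta.  (Station Alpha: 3M 1B; Station Beta: 3M 3B)
10. 1 bandit ← Station Alpha.  (Station Alpha: 3M 2B; Station Beta: 3M 2B)
11. 1 merchant and 1 bandit → Station Beta.  (Station Alpha: 2M 1B; Station Beta: 4M 3B)
12. 1 bandit ← Station Alpha.  (Station Alpha: 2M 2B; Station Beta: 4M 2B)
13. 2 bandits → Station Beta.  (Station Alpha: 2M 0B; Station Beta: 4M 4B)
14. 1 bandit ← Station Alpha.  (Station Alpha: 2M 1B; Station Beta: 4M 3B)
15. 1 merchant and 1 bandit → Station Beta.  (Station Alpha: 1M 0B; Station Beta: 5M 4B)
16. 1 bandit ← Station Alpha.  (Station Alpha: 1M 1B; Station Beta: 5M 3B)
17. 1 merchant and 1 bandit → Station Beta.  (Station Alpha: 0M 0B; Station Beta: 6M 4B)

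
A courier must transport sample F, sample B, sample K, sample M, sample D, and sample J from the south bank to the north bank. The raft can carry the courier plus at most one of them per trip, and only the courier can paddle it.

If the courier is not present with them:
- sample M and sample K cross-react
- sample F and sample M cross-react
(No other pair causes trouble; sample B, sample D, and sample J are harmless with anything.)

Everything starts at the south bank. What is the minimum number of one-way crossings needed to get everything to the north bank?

Counting alone: the courier can take at most 1 across per trip to the north bank, so moving all 6 needs at least 6 loaded trips out, with a return between consecutive ones — at least 11 crossings.
The safety rule pushes this higher. Following every safe sequence of crossings, the most of the 6 that can be at the north bank as the raft arrives there on crossing 11 is 5 — never all 6.
So no plan with fewer than 13 crossings exists, and this one achieves 13:
1. Courier goes to the north bank with sample M.
2. Courier goes back to the south bank alone.
3. Courier goes to the north bank with sample F.
4. Courier goes back to the south bank with sample M.
5. Courier goes to the north bank with sample K.
6. Courier goes back to the south bank alone.
7. Courier goes to the north bank with sample B.
8. Courier goes back to the south bank alone.
9. Courier goes to the north bank with sample D.
10. Courier goes back to the south bank alone.
11. Courier goes to the north bank with sample J.
12. Courier goes back to the south bank alone.
13. Courier goes to the north bank with sample M.

13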